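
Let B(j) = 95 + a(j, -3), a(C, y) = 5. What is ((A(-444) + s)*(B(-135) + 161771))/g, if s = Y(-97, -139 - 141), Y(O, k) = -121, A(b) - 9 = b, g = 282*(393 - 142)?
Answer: -15000046/11797 ≈ -1271.5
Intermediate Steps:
g = 70782 (g = 282*251 = 70782)
A(b) = 9 + b
s = -121
B(j) = 100 (B(j) = 95 + 5 = 100)
((A(-444) + s)*(B(-135) + 161771))/g = (((9 - 444) - 121)*(100 + 161771))/70782 = ((-435 - 121)*161871)*(1/70782) = -556*161871*(1/70782) = -90000276*1/70782 = -15000046/11797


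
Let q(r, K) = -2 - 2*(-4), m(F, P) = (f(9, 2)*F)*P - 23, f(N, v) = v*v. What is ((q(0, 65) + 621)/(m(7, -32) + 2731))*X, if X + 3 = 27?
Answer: 1254/151 ≈ 8.3046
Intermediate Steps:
f(N, v) = v²
m(F, P) = -23 + 4*F*P (m(F, P) = (2²*F)*P - 23 = (4*F)*P - 23 = 4*F*P - 23 = -23 + 4*F*P)
q(r, K) = 6 (q(r, K) = -2 + 8 = 6)
X = 24 (X = -3 + 27 = 24)
((q(0, 65) + 621)/(m(7, -32) + 2731))*X = ((6 + 621)/((-23 + 4*7*(-32)) + 2731))*24 = (627/((-23 - 896) + 2731))*24 = (627/(-919 + 2731))*24 = (627/1812)*24 = (627*(1/1812))*24 = (209/604)*24 = 1254/151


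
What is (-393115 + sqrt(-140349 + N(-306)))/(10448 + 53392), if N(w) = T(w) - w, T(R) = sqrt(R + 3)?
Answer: -78623/12768 + sqrt(-140043 + I*sqrt(303))/63840 ≈ -6.1578 + 0.0058619*I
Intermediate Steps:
T(R) = sqrt(3 + R)
N(w) = sqrt(3 + w) - w
(-393115 + sqrt(-140349 + N(-306)))/(10448 + 53392) = (-393115 + sqrt(-140349 + (sqrt(3 - 306) - 1*(-306))))/(10448 + 53392) = (-393115 + sqrt(-140349 + (sqrt(-303) + 306)))/63840 = (-393115 + sqrt(-140349 + (I*sqrt(303) + 306)))*(1/63840) = (-393115 + sqrt(-140349 + (306 + I*sqrt(303))))*(1/63840) = (-393115 + sqrt(-140043 + I*sqrt(303)))*(1/63840) = -78623/12768 + sqrt(-140043 + I*sqrt(303))/63840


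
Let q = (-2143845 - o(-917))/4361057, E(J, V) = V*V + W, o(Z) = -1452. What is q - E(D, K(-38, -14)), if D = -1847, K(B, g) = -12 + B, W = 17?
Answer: -10978922862/4361057 ≈ -2517.5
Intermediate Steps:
E(J, V) = 17 + V² (E(J, V) = V*V + 17 = V² + 17 = 17 + V²)
q = -2142393/4361057 (q = (-2143845 - 1*(-1452))/4361057 = (-2143845 + 1452)*(1/4361057) = -2142393*1/4361057 = -2142393/4361057 ≈ -0.49126)
q - E(D, K(-38, -14)) = -2142393/4361057 - (17 + (-12 - 38)²) = -2142393/4361057 - (17 + (-50)²) = -2142393/4361057 - (17 + 2500) = -2142393/4361057 - 1*2517 = -2142393/4361057 - 2517 = -10978922862/4361057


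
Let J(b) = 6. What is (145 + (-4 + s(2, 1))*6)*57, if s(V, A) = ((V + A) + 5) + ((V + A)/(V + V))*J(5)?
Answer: 11172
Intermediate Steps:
s(V, A) = 5 + A + V + 3*(A + V)/V (s(V, A) = ((V + A) + 5) + ((V + A)/(V + V))*6 = ((A + V) + 5) + ((A + V)/((2*V)))*6 = (5 + A + V) + ((A + V)*(1/(2*V)))*6 = (5 + A + V) + ((A + V)/(2*V))*6 = (5 + A + V) + 3*(A + V)/V = 5 + A + V + 3*(A + V)/V)
(145 + (-4 + s(2, 1))*6)*57 = (145 + (-4 + (8 + 1 + 2 + 3*1/2))*6)*57 = (145 + (-4 + (8 + 1 + 2 + 3*1*(½)))*6)*57 = (145 + (-4 + (8 + 1 + 2 + 3/2))*6)*57 = (145 + (-4 + 25/2)*6)*57 = (145 + (17/2)*6)*57 = (145 + 51)*57 = 196*57 = 11172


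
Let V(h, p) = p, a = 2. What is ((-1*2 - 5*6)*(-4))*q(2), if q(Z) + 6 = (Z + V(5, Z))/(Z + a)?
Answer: -640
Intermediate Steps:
q(Z) = -6 + 2*Z/(2 + Z) (q(Z) = -6 + (Z + Z)/(Z + 2) = -6 + (2*Z)/(2 + Z) = -6 + 2*Z/(2 + Z))
((-1*2 - 5*6)*(-4))*q(2) = ((-1*2 - 5*6)*(-4))*(4*(-3 - 1*2)/(2 + 2)) = ((-2 - 30)*(-4))*(4*(-3 - 2)/4) = (-32*(-4))*(4*(¼)*(-5)) = 128*(-5) = -640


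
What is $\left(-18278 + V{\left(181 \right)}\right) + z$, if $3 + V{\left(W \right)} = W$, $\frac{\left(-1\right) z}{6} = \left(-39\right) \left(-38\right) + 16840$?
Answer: $-128032$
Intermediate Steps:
$z = -109932$ ($z = - 6 \left(\left(-39\right) \left(-38\right) + 16840\right) = - 6 \left(1482 + 16840\right) = \left(-6\right) 18322 = -109932$)
$V{\left(W \right)} = -3 + W$
$\left(-18278 + V{\left(181 \right)}\right) + z = \left(-18278 + \left(-3 + 181\right)\right) - 109932 = \left(-18278 + 178\right) - 109932 = -18100 - 109932 = -128032$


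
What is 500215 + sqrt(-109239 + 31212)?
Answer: 500215 + I*sqrt(78027) ≈ 5.0022e+5 + 279.33*I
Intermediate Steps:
500215 + sqrt(-109239 + 31212) = 500215 + sqrt(-78027) = 500215 + I*sqrt(78027)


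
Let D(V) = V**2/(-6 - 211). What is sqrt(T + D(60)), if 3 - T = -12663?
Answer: 17*sqrt(2061066)/217 ≈ 112.47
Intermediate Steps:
T = 12666 (T = 3 - 1*(-12663) = 3 + 12663 = 12666)
D(V) = -V**2/217 (D(V) = V**2/(-217) = -V**2/217)
sqrt(T + D(60)) = sqrt(12666 - 1/217*60**2) = sqrt(12666 - 1/217*3600) = sqrt(12666 - 3600/217) = sqrt(2744922/217) = 17*sqrt(2061066)/217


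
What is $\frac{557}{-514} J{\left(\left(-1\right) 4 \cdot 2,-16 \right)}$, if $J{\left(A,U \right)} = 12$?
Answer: $- \frac{3342}{257} \approx -13.004$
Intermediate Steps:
$\frac{557}{-514} J{\left(\left(-1\right) 4 \cdot 2,-16 \right)} = \frac{557}{-514} \cdot 12 = 557 \left(- \frac{1}{514}\right) 12 = \left(- \frac{557}{514}\right) 12 = - \frac{3342}{257}$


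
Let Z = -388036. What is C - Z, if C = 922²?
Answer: 1238120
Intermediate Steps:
C = 850084
C - Z = 850084 - 1*(-388036) = 850084 + 388036 = 1238120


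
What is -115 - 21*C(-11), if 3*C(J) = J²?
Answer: -962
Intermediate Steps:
C(J) = J²/3
-115 - 21*C(-11) = -115 - 7*(-11)² = -115 - 7*121 = -115 - 21*121/3 = -115 - 847 = -962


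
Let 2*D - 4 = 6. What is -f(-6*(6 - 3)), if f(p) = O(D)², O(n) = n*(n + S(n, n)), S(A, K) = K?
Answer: -2500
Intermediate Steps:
D = 5 (D = 2 + (½)*6 = 2 + 3 = 5)
O(n) = 2*n² (O(n) = n*(n + n) = n*(2*n) = 2*n²)
f(p) = 2500 (f(p) = (2*5²)² = (2*25)² = 50² = 2500)
-f(-6*(6 - 3)) = -1*2500 = -2500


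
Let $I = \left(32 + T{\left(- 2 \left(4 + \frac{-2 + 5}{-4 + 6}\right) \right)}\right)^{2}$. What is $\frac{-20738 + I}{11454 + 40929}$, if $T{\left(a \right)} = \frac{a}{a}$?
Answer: $- \frac{19649}{52383} \approx -0.3751$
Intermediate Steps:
$T{\left(a \right)} = 1$
$I = 1089$ ($I = \left(32 + 1\right)^{2} = 33^{2} = 1089$)
$\frac{-20738 + I}{11454 + 40929} = \frac{-20738 + 1089}{11454 + 40929} = - \frac{19649}{52383}$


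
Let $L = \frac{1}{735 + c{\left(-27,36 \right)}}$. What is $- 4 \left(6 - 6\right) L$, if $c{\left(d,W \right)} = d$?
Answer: $0$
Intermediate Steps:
$L = \frac{1}{708}$ ($L = \frac{1}{735 - 27} = \frac{1}{708} \approx 0.0014124$)
$- 4 \left(6 - 6\right) L = - 4 \left(6 - 6\right) \frac{1}{708} = \left(-4\right) 0 \cdot \frac{1}{708} = 0 \cdot \frac{1}{708} = 0$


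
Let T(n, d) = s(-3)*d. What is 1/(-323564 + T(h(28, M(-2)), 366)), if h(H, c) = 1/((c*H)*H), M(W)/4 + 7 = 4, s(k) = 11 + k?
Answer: -1/320636 ≈ -3.1188e-6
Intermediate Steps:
M(W) = -12 (M(W) = -28 + 4*4 = -28 + 16 = -12)
h(H, c) = 1/(H²*c) (h(H, c) = 1/((H*c)*H) = 1/(c*H²) = 1/(H²*c))
T(n, d) = 8*d (T(n, d) = (11 - 3)*d = 8*d)
1/(-323564 + T(h(28, M(-2)), 366)) = 1/(-323564 + 8*366) = 1/(-323564 + 2928) = 1/(-320636) = -1/320636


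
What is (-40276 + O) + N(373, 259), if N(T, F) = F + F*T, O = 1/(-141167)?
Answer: 7988640529/141167 ≈ 56590.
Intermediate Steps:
O = -1/141167 ≈ -7.0838e-6
(-40276 + O) + N(373, 259) = (-40276 - 1/141167) + 259*(1 + 373) = -5685642093/141167 + 259*374 = -5685642093/141167 + 96866 = 7988640529/141167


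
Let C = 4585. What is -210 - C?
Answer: -4795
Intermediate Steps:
-210 - C = -210 - 1*4585 = -210 - 4585 = -4795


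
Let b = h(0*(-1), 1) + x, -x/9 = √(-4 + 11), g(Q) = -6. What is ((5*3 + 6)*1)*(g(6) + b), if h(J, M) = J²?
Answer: -126 - 189*√7 ≈ -626.05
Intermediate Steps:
x = -9*√7 (x = -9*√(-4 + 11) = -9*√7 ≈ -23.812)
b = -9*√7 (b = (0*(-1))² - 9*√7 = 0² - 9*√7 = 0 - 9*√7 = -9*√7 ≈ -23.812)
((5*3 + 6)*1)*(g(6) + b) = ((5*3 + 6)*1)*(-6 - 9*√7) = ((15 + 6)*1)*(-6 - 9*√7) = (21*1)*(-6 - 9*√7) = 21*(-6 - 9*√7) = -126 - 189*√7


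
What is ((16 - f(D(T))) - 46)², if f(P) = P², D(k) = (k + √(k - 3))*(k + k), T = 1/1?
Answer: 548 + 416*I*√2 ≈ 548.0 + 588.31*I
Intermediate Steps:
T = 1 (T = 1*1 = 1)
D(k) = 2*k*(k + √(-3 + k)) (D(k) = (k + √(-3 + k))*(2*k) = 2*k*(k + √(-3 + k)))
((16 - f(D(T))) - 46)² = ((16 - (2*1*(1 + √(-3 + 1)))²) - 46)² = ((16 - (2*1*(1 + √(-2)))²) - 46)² = ((16 - (2*1*(1 + I*√2))²) - 46)² = ((16 - (2 + 2*I*√2)²) - 46)² = (-30 - (2 + 2*I*√2)²)²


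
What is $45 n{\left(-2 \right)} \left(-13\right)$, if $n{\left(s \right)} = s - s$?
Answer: $0$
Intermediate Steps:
$n{\left(s \right)} = 0$
$45 n{\left(-2 \right)} \left(-13\right) = 45 \cdot 0 \left(-13\right) = 0 \left(-13\right) = 0$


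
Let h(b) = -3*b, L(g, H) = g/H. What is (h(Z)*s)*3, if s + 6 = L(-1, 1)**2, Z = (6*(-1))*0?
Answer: 0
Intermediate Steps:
Z = 0 (Z = -6*0 = 0)
s = -5 (s = -6 + (-1/1)**2 = -6 + (-1*1)**2 = -6 + (-1)**2 = -6 + 1 = -5)
(h(Z)*s)*3 = (-3*0*(-5))*3 = (0*(-5))*3 = 0*3 = 0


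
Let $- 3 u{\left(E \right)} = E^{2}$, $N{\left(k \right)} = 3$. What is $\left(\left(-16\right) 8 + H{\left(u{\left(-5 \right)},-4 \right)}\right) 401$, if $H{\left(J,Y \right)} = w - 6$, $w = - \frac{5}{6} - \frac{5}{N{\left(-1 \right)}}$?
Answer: $- \frac{109473}{2} \approx -54737.0$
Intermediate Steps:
$w = - \frac{5}{2}$ ($w = - \frac{5}{6} - \frac{5}{3} = - \frac{5}{2} \approx -2.5$)
$u{\left(E \right)} = - \frac{E^{2}}{3}$
$H{\left(J,Y \right)} = - \frac{17}{2}$ ($H{\left(J,Y \right)} = - \frac{5}{2} - 6 = - \frac{17}{2}$)
$\left(\left(-16\right) 8 + H{\left(u{\left(-5 \right)},-4 \right)}\right) 401 = \left(\left(-16\right) 8 - \frac{17}{2}\right) 401 = \left(-128 - \frac{17}{2}\right) 401 = \left(- \frac{273}{2}\right) 401 = - \frac{109473}{2}$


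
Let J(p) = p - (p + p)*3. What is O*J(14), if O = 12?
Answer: -840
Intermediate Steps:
J(p) = -5*p (J(p) = p - 2*p*3 = p - 6*p = -5*p)
O*J(14) = 12*(-5*14) = 12*(-70) = -840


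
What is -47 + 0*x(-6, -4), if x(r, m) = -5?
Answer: -47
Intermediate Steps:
-47 + 0*x(-6, -4) = -47 + 0*(-5) = -47 + 0 = -47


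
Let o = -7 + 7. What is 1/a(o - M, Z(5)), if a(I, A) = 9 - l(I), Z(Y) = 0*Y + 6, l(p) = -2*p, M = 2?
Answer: ⅕ ≈ 0.20000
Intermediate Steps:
Z(Y) = 6 (Z(Y) = 0 + 6 = 6)
o = 0
a(I, A) = 9 + 2*I (a(I, A) = 9 - (-2)*I = 9 + 2*I)
1/a(o - M, Z(5)) = 1/(9 + 2*(0 - 1*2)) = 1/(9 + 2*(0 - 2)) = 1/(9 + 2*(-2)) = 1/(9 - 4) = 1/5 = ⅕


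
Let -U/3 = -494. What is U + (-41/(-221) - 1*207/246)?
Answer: 26844917/18122 ≈ 1481.3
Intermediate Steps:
U = 1482 (U = -3*(-494) = 1482)
U + (-41/(-221) - 1*207/246) = 1482 + (-41/(-221) - 1*207/246) = 1482 + (-41*(-1/221) - 207*1/246) = 1482 + (41/221 - 69/82) = 1482 - 11887/18122 = 26844917/18122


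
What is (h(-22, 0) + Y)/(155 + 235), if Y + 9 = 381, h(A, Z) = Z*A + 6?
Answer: 63/65 ≈ 0.96923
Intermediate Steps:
h(A, Z) = 6 + A*Z (h(A, Z) = A*Z + 6 = 6 + A*Z)
Y = 372 (Y = -9 + 381 = 372)
(h(-22, 0) + Y)/(155 + 235) = ((6 - 22*0) + 372)/(155 + 235) = ((6 + 0) + 372)/390 = (6 + 372)*(1/390) = 378*(1/390) = 63/65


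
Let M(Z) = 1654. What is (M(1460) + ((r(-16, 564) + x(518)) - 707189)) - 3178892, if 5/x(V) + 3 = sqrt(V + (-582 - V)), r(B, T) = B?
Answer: -765235276/197 - 5*I*sqrt(582)/591 ≈ -3.8844e+6 - 0.2041*I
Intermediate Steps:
x(V) = 5/(-3 + I*sqrt(582)) (x(V) = 5/(-3 + sqrt(V + (-582 - V))) = 5/(-3 + sqrt(-582)) = 5/(-3 + I*sqrt(582)))
(M(1460) + ((r(-16, 564) + x(518)) - 707189)) - 3178892 = (1654 + ((-16 + (-5/197 - 5*I*sqrt(582)/591)) - 707189)) - 3178892 = (1654 + ((-3157/197 - 5*I*sqrt(582)/591) - 707189)) - 3178892 = (1654 + (-139319390/197 - 5*I*sqrt(582)/591)) - 3178892 = (-138993552/197 - 5*I*sqrt(582)/591) - 3178892 = -765235276/197 - 5*I*sqrt(582)/591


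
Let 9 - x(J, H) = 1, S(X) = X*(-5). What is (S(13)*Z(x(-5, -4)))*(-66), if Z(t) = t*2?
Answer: 68640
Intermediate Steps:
S(X) = -5*X
x(J, H) = 8 (x(J, H) = 9 - 1*1 = 9 - 1 = 8)
Z(t) = 2*t
(S(13)*Z(x(-5, -4)))*(-66) = ((-5*13)*(2*8))*(-66) = -65*16*(-66) = -1040*(-66) = 68640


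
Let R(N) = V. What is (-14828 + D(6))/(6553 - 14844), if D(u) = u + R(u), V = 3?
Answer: 14819/8291 ≈ 1.7874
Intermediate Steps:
R(N) = 3
D(u) = 3 + u (D(u) = u + 3 = 3 + u)
(-14828 + D(6))/(6553 - 14844) = (-14828 + (3 + 6))/(6553 - 14844) = (-14828 + 9)/(-8291) = -14819*(-1/8291) = 14819/8291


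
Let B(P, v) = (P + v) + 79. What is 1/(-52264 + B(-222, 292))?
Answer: -1/52115 ≈ -1.9188e-5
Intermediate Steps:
B(P, v) = 79 + P + v
1/(-52264 + B(-222, 292)) = 1/(-52264 + (79 - 222 + 292)) = 1/(-52264 + 149) = 1/(-52115) = -1/52115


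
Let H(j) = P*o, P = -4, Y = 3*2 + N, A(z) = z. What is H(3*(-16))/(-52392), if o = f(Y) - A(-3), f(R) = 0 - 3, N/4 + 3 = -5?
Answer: 0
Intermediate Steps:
N = -32 (N = -12 + 4*(-5) = -12 - 20 = -32)
Y = -26 (Y = 3*2 - 32 = 6 - 32 = -26)
f(R) = -3
o = 0 (o = -3 - 1*(-3) = -3 + 3 = 0)
H(j) = 0 (H(j) = -4*0 = 0)
H(3*(-16))/(-52392) = 0/(-52392) = 0*(-1/52392) = 0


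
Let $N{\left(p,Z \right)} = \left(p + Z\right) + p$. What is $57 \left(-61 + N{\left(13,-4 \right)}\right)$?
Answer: $-2223$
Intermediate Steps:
$N{\left(p,Z \right)} = Z + 2 p$ ($N{\left(p,Z \right)} = \left(Z + p\right) + p = Z + 2 p$)
$57 \left(-61 + N{\left(13,-4 \right)}\right) = 57 \left(-61 + \left(-4 + 2 \cdot 13\right)\right) = 57 \left(-61 + \left(-4 + 26\right)\right) = 57 \left(-61 + 22\right) = 57 \left(-39\right) = -2223$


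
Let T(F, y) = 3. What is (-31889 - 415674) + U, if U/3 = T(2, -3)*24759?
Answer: -224732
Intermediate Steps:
U = 222831 (U = 3*(3*24759) = 3*74277 = 222831)
(-31889 - 415674) + U = (-31889 - 415674) + 222831 = -447563 + 222831 = -224732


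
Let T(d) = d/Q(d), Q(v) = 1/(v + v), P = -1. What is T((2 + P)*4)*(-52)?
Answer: -1664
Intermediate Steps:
Q(v) = 1/(2*v)
T(d) = 2*d² (T(d) = d/((1/(2*d))) = d*(2*d) = 2*d²)
T((2 + P)*4)*(-52) = (2*((2 - 1)*4)²)*(-52) = (2*(1*4)²)*(-52) = (2*4²)*(-52) = (2*16)*(-52) = 32*(-52) = -1664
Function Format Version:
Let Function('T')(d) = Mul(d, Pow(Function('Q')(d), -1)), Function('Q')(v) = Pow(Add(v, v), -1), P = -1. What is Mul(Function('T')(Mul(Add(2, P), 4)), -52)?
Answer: -1664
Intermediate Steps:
Function('Q')(v) = Mul(Rational(1, 2), Pow(v, -1)) (Function('Q')(v) = Pow(Mul(2, v), -1) = Mul(Rational(1, 2), Pow(v, -1)))
Function('T')(d) = Mul(2, Pow(d, 2)) (Function('T')(d) = Mul(d, Pow(Mul(Rational(1, 2), Pow(d, -1)), -1)) = Mul(d, Mul(2, d)) = Mul(2, Pow(d, 2)))
Mul(Function('T')(Mul(Add(2, P), 4)), -52) = Mul(Mul(2, Pow(Mul(Add(2, -1), 4), 2)), -52) = Mul(Mul(2, Pow(Mul(1, 4), 2)), -52) = Mul(Mul(2, Pow(4, 2)), -52) = Mul(Mul(2, 16), -52) = Mul(32, -52) = -1664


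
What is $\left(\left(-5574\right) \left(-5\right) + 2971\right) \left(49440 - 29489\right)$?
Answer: $615308791$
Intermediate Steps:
$\left(\left(-5574\right) \left(-5\right) + 2971\right) \left(49440 - 29489\right) = \left(27870 + 2971\right) 19951 = 30841 \cdot 19951 = 615308791$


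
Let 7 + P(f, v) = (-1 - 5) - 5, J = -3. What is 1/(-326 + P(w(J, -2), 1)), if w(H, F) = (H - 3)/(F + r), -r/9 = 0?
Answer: -1/344 ≈ -0.0029070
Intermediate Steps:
r = 0 (r = -9*0 = 0)
w(H, F) = (-3 + H)/F (w(H, F) = (H - 3)/(F + 0) = (-3 + H)/F)
P(f, v) = -18 (P(f, v) = -7 + ((-1 - 5) - 5) = -7 + (-6 - 5) = -7 - 11 = -18)
1/(-326 + P(w(J, -2), 1)) = 1/(-326 - 18) = 1/(-344) = -1/344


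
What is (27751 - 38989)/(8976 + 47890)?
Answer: -5619/28433 ≈ -0.19762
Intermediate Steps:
(27751 - 38989)/(8976 + 47890) = -11238/56866 = -11238*1/56866 = -5619/28433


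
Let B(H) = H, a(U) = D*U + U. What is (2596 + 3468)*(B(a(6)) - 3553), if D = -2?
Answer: -21581776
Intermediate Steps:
a(U) = -U (a(U) = -2*U + U = -U)
(2596 + 3468)*(B(a(6)) - 3553) = (2596 + 3468)*(-1*6 - 3553) = 6064*(-6 - 3553) = 6064*(-3559) = -21581776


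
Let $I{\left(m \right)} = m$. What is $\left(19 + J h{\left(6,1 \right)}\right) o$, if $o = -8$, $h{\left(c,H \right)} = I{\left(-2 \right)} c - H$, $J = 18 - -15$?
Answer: $3280$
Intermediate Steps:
$J = 33$ ($J = 18 + 15 = 33$)
$h{\left(c,H \right)} = - H - 2 c$ ($h{\left(c,H \right)} = - 2 c - H = - H - 2 c$)
$\left(19 + J h{\left(6,1 \right)}\right) o = \left(19 + 33 \left(\left(-1\right) 1 - 12\right)\right) \left(-8\right) = \left(19 + 33 \left(-1 - 12\right)\right) \left(-8\right) = \left(19 + 33 \left(-13\right)\right) \left(-8\right) = \left(19 - 429\right) \left(-8\right) = \left(-410\right) \left(-8\right) = 3280$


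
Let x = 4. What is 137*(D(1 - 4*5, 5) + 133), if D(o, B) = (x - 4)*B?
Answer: 18221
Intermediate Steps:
D(o, B) = 0 (D(o, B) = (4 - 4)*B = 0*B = 0)
137*(D(1 - 4*5, 5) + 133) = 137*(0 + 133) = 137*133 = 18221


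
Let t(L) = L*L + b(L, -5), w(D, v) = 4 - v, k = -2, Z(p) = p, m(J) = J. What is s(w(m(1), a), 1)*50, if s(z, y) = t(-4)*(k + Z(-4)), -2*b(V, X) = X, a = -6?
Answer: -5550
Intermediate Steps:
b(V, X) = -X/2
t(L) = 5/2 + L**2 (t(L) = L*L - 1/2*(-5) = L**2 + 5/2 = 5/2 + L**2)
s(z, y) = -111 (s(z, y) = (5/2 + (-4)**2)*(-2 - 4) = (5/2 + 16)*(-6) = (37/2)*(-6) = -111)
s(w(m(1), a), 1)*50 = -111*50 = -5550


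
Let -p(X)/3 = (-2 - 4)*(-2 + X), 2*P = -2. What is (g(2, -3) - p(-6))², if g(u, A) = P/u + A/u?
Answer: 20164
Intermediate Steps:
P = -1 (P = (½)*(-2) = -1)
p(X) = -36 + 18*X (p(X) = -3*(-2 - 4)*(-2 + X) = -(-18)*(-2 + X) = -3*(12 - 6*X) = -36 + 18*X)
g(u, A) = -1/u + A/u
(g(2, -3) - p(-6))² = ((-1 - 3)/2 - (-36 + 18*(-6)))² = ((½)*(-4) - (-36 - 108))² = (-2 - 1*(-144))² = (-2 + 144)² = 142² = 20164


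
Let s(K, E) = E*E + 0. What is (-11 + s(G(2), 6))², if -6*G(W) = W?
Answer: 625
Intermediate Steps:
G(W) = -W/6
s(K, E) = E² (s(K, E) = E² + 0 = E²)
(-11 + s(G(2), 6))² = (-11 + 6²)² = (-11 + 36)² = 25² = 625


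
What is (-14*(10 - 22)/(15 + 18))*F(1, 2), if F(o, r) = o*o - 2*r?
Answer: -168/11 ≈ -15.273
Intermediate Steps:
F(o, r) = o² - 2*r
(-14*(10 - 22)/(15 + 18))*F(1, 2) = (-14*(10 - 22)/(15 + 18))*(1² - 2*2) = (-(-168)/33)*(1 - 4) = -(-168)/33*(-3) = -14*(-4/11)*(-3) = (56/11)*(-3) = -168/11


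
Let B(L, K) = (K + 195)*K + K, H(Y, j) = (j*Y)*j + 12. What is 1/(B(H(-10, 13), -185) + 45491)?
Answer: 1/43456 ≈ 2.3012e-5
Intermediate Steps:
H(Y, j) = 12 + Y*j**2 (H(Y, j) = (Y*j)*j + 12 = Y*j**2 + 12 = 12 + Y*j**2)
B(L, K) = K + K*(195 + K) (B(L, K) = (195 + K)*K + K = K*(195 + K) + K = K + K*(195 + K))
1/(B(H(-10, 13), -185) + 45491) = 1/(-185*(196 - 185) + 45491) = 1/(-185*11 + 45491) = 1/(-2035 + 45491) = 1/43456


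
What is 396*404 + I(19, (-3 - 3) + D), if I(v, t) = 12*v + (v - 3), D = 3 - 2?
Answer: 160228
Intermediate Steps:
D = 1
I(v, t) = -3 + 13*v (I(v, t) = 12*v + (-3 + v) = -3 + 13*v)
396*404 + I(19, (-3 - 3) + D) = 396*404 + (-3 + 13*19) = 159984 + (-3 + 247) = 159984 + 244 = 160228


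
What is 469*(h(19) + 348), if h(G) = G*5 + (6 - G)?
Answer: 201670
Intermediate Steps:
h(G) = 6 + 4*G (h(G) = 5*G + (6 - G) = 6 + 4*G)
469*(h(19) + 348) = 469*((6 + 4*19) + 348) = 469*((6 + 76) + 348) = 469*(82 + 348) = 469*430 = 201670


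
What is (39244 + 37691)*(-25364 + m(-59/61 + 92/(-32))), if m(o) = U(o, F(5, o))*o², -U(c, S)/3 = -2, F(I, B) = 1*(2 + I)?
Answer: -231543216944355/119072 ≈ -1.9446e+9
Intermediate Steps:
F(I, B) = 2 + I
U(c, S) = 6 (U(c, S) = -3*(-2) = 6)
m(o) = 6*o²
(39244 + 37691)*(-25364 + m(-59/61 + 92/(-32))) = (39244 + 37691)*(-25364 + 6*(-59/61 + 92/(-32))²) = 76935*(-25364 + 6*(-59*1/61 + 92*(-1/32))²) = 76935*(-25364 + 6*(-59/61 - 23/8)²) = 76935*(-25364 + 6*(-1875/488)²) = 76935*(-25364 + 6*(3515625/238144)) = 76935*(-25364 + 10546875/119072) = 76935*(-3009595333/119072) = -231543216944355/119072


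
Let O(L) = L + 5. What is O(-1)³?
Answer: 64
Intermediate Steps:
O(L) = 5 + L
O(-1)³ = (5 - 1)³ = 4³ = 64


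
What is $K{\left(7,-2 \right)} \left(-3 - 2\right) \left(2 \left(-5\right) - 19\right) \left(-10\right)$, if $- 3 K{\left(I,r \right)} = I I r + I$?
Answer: $- \frac{131950}{3} \approx -43983.0$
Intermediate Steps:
$K{\left(I,r \right)} = - \frac{I}{3} - \frac{r I^{2}}{3}$ ($K{\left(I,r \right)} = - \frac{I I r + I}{3} = - \frac{I^{2} r + I}{3} = - \frac{r I^{2} + I}{3} = - \frac{I + r I^{2}}{3} = - \frac{I}{3} - \frac{r I^{2}}{3}$)
$K{\left(7,-2 \right)} \left(-3 - 2\right) \left(2 \left(-5\right) - 19\right) \left(-10\right) = \left(- \frac{1}{3}\right) 7 \left(1 + 7 \left(-2\right)\right) \left(-3 - 2\right) \left(2 \left(-5\right) - 19\right) \left(-10\right) = \left(- \frac{1}{3}\right) 7 \left(1 - 14\right) \left(- 5 \left(-10 - 19\right)\right) \left(-10\right) = \left(- \frac{1}{3}\right) 7 \left(-13\right) \left(\left(-5\right) \left(-29\right)\right) \left(-10\right) = \frac{91}{3} \cdot 145 \left(-10\right) = \frac{13195}{3} \left(-10\right) = - \frac{131950}{3}$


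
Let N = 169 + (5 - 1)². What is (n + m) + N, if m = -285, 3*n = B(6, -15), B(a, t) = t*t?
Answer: -25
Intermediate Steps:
B(a, t) = t²
n = 75 (n = (⅓)*(-15)² = (⅓)*225 = 75)
N = 185 (N = 169 + 4² = 169 + 16 = 185)
(n + m) + N = (75 - 285) + 185 = -210 + 185 = -25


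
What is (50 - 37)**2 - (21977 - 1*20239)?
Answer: -1569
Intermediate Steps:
(50 - 37)**2 - (21977 - 1*20239) = 13**2 - (21977 - 20239) = 169 - 1*1738 = 169 - 1738 = -1569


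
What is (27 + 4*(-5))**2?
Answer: 49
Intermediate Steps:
(27 + 4*(-5))**2 = (27 - 20)**2 = 7**2 = 49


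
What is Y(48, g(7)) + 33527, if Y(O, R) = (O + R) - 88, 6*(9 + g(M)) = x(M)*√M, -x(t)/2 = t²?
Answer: 33478 - 49*√7/3 ≈ 33435.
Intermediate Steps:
x(t) = -2*t²
g(M) = -9 - M^(5/2)/3 (g(M) = -9 + ((-2*M²)*√M)/6 = -9 + (-2*M^(5/2))/6 = -9 - M^(5/2)/3)
Y(O, R) = -88 + O + R
Y(48, g(7)) + 33527 = (-88 + 48 + (-9 - 49*√7/3)) + 33527 = (-49 - 49*√7/3) + 33527 = 33478 - 49*√7/3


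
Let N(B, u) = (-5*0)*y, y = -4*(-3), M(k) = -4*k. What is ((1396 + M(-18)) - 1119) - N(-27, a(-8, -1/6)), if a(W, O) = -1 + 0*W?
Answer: 349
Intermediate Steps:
a(W, O) = -1 (a(W, O) = -1 + 0 = -1)
y = 12
N(B, u) = 0 (N(B, u) = -5*0*12 = 0*12 = 0)
((1396 + M(-18)) - 1119) - N(-27, a(-8, -1/6)) = ((1396 - 4*(-18)) - 1119) - 1*0 = ((1396 + 72) - 1119) + 0 = (1468 - 1119) + 0 = 349 + 0 = 349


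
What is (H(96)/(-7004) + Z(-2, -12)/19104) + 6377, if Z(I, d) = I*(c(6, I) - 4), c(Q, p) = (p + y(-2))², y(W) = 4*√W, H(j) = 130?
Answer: 13332323837/2090694 + I*√2/597 ≈ 6377.0 + 0.0023689*I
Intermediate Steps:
c(Q, p) = (p + 4*I*√2)² (c(Q, p) = (p + 4*√(-2))² = (p + 4*(I*√2))² = (p + 4*I*√2)²)
Z(I, d) = I*(-4 + (I + 4*I*√2)²) (Z(I, d) = I*((I + 4*I*√2)² - 4) = I*(-4 + (I + 4*I*√2)²))
(H(96)/(-7004) + Z(-2, -12)/19104) + 6377 = (130/(-7004) - 2*(-4 + (-2 + 4*I*√2)²)/19104) + 6377 = (130*(-1/7004) + (8 - 2*(-2 + 4*I*√2)²)*(1/19104)) + 6377 = (-65/3502 + (1/2388 - (-2 + 4*I*√2)²/9552)) + 6377 = (-75859/4181388 - (-2 + 4*I*√2)²/9552) + 6377 = 26664635417/4181388 - (-2 + 4*I*√2)²/9552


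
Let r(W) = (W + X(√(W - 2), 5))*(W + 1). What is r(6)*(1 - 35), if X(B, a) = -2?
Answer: -952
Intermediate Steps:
r(W) = (1 + W)*(-2 + W) (r(W) = (W - 2)*(W + 1) = (-2 + W)*(1 + W) = (1 + W)*(-2 + W))
r(6)*(1 - 35) = (-2 + 6² - 1*6)*(1 - 35) = (-2 + 36 - 6)*(-34) = 28*(-34) = -952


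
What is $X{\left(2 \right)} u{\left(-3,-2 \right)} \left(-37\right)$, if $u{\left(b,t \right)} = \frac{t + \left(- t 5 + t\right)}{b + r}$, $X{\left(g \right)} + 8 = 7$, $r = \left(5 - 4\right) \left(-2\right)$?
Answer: $- \frac{222}{5} \approx -44.4$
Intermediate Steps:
$r = -2$ ($r = 1 \left(-2\right) = -2$)
$X{\left(g \right)} = -1$ ($X{\left(g \right)} = -8 + 7 = -1$)
$u{\left(b,t \right)} = - \frac{3 t}{-2 + b}$ ($u{\left(b,t \right)} = \frac{t + \left(- t 5 + t\right)}{b - 2} = \frac{t + \left(- 5 t + t\right)}{-2 + b} = \frac{t - 4 t}{-2 + b} = \frac{\left(-3\right) t}{-2 + b} = - \frac{3 t}{-2 + b}$)
$X{\left(2 \right)} u{\left(-3,-2 \right)} \left(-37\right) = - \frac{\left(-3\right) \left(-2\right)}{-2 - 3} \left(-37\right) = - \frac{\left(-3\right) \left(-2\right)}{-5} \left(-37\right) = - \frac{\left(-3\right) \left(-2\right) \left(-1\right)}{5} \left(-37\right) = \left(-1\right) \left(- \frac{6}{5}\right) \left(-37\right) = \frac{6}{5} \left(-37\right) = - \frac{222}{5}$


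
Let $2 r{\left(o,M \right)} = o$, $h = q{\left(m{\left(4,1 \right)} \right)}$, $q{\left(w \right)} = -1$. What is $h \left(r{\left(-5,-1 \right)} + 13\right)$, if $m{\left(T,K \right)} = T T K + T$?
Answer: $- \frac{21}{2} \approx -10.5$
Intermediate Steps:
$m{\left(T,K \right)} = T + K T^{2}$ ($m{\left(T,K \right)} = T^{2} K + T = K T^{2} + T = T + K T^{2}$)
$h = -1$
$r{\left(o,M \right)} = \frac{o}{2}$
$h \left(r{\left(-5,-1 \right)} + 13\right) = - (\frac{1}{2} \left(-5\right) + 13) = - (- \frac{5}{2} + 13) = \left(-1\right) \frac{21}{2} = - \frac{21}{2}$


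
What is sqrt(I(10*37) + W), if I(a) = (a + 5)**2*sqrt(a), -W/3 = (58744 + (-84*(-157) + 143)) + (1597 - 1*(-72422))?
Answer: 3*sqrt(-48698 + 15625*sqrt(370)) ≈ 1505.6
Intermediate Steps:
W = -438282 (W = -3*((58744 + (-84*(-157) + 143)) + (1597 - 1*(-72422))) = -3*((58744 + (13188 + 143)) + (1597 + 72422)) = -3*((58744 + 13331) + 74019) = -3*(72075 + 74019) = -3*146094 = -438282)
I(a) = sqrt(a)*(5 + a)**2 (I(a) = (5 + a)**2*sqrt(a) = sqrt(a)*(5 + a)**2)
sqrt(I(10*37) + W) = sqrt(sqrt(10*37)*(5 + 10*37)**2 - 438282) = sqrt(sqrt(370)*(5 + 370)**2 - 438282) = sqrt(sqrt(370)*375**2 - 438282) = sqrt(sqrt(370)*140625 - 438282) = sqrt(140625*sqrt(370) - 438282) = sqrt(-438282 + 140625*sqrt(370))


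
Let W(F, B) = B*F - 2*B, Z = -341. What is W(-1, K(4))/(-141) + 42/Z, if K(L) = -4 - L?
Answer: -4702/16027 ≈ -0.29338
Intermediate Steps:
W(F, B) = -2*B + B*F
W(-1, K(4))/(-141) + 42/Z = ((-4 - 1*4)*(-2 - 1))/(-141) + 42/(-341) = ((-4 - 4)*(-3))*(-1/141) + 42*(-1/341) = -8*(-3)*(-1/141) - 42/341 = 24*(-1/141) - 42/341 = -8/47 - 42/341 = -4702/16027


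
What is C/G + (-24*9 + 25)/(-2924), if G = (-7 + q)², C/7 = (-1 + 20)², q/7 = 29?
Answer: 525943/4011728 ≈ 0.13110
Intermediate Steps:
q = 203 (q = 7*29 = 203)
C = 2527 (C = 7*(-1 + 20)² = 7*19² = 7*361 = 2527)
G = 38416 (G = (-7 + 203)² = 196² = 38416)
C/G + (-24*9 + 25)/(-2924) = 2527/38416 + (-24*9 + 25)/(-2924) = 2527*(1/38416) + (-216 + 25)*(-1/2924) = 361/5488 - 191*(-1/2924) = 361/5488 + 191/2924 = 525943/4011728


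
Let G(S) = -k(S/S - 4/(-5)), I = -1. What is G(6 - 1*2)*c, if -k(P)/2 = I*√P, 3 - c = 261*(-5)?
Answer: -7848*√5/5 ≈ -3509.7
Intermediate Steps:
c = 1308 (c = 3 - 261*(-5) = 3 - 1*(-1305) = 3 + 1305 = 1308)
k(P) = 2*√P (k(P) = -(-2)*√P = 2*√P)
G(S) = -6*√5/5 (G(S) = -2*√(S/S - 4/(-5)) = -2*√(1 - 4*(-⅕)) = -2*√(1 + ⅘) = -2*√(9/5) = -2*3*√5/5 = -6*√5/5)
G(6 - 1*2)*c = -6*√5/5*1308 = -7848*√5/5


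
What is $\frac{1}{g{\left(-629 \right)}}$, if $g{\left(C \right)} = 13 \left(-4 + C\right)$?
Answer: $- \frac{1}{8229} \approx -0.00012152$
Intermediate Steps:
$g{\left(C \right)} = -52 + 13 C$
$\frac{1}{g{\left(-629 \right)}} = \frac{1}{-52 + 13 \left(-629\right)} = \frac{1}{-52 - 8177} = \frac{1}{-8229} = - \frac{1}{8229}$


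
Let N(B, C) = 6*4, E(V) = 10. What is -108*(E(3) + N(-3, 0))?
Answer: -3672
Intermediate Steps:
N(B, C) = 24
-108*(E(3) + N(-3, 0)) = -108*(10 + 24) = -108*34 = -3672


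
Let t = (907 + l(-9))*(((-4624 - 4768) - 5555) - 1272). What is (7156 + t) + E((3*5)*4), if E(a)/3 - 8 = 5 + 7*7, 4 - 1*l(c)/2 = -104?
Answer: -18206595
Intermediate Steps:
l(c) = 216 (l(c) = 8 - 2*(-104) = 8 + 208 = 216)
E(a) = 186 (E(a) = 24 + 3*(5 + 7*7) = 24 + 3*(5 + 49) = 24 + 3*54 = 24 + 162 = 186)
t = -18213937 (t = (907 + 216)*(((-4624 - 4768) - 5555) - 1272) = 1123*((-9392 - 5555) - 1272) = 1123*(-14947 - 1272) = 1123*(-16219) = -18213937)
(7156 + t) + E((3*5)*4) = (7156 - 18213937) + 186 = -18206781 + 186 = -18206595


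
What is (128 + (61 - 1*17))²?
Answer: 29584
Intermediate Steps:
(128 + (61 - 1*17))² = (128 + (61 - 17))² = (128 + 44)² = 172² = 29584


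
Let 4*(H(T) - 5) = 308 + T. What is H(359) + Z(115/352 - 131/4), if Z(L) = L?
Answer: 49043/352 ≈ 139.33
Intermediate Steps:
H(T) = 82 + T/4 (H(T) = 5 + (308 + T)/4 = 5 + (77 + T/4) = 82 + T/4)
H(359) + Z(115/352 - 131/4) = (82 + (¼)*359) + (115/352 - 131/4) = (82 + 359/4) + (115*(1/352) - 131*¼) = 687/4 + (115/352 - 131/4) = 687/4 - 11413/352 = 49043/352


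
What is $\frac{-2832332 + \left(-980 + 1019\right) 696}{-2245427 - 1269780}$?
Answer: $\frac{2805188}{3515207} \approx 0.79801$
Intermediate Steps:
$\frac{-2832332 + \left(-980 + 1019\right) 696}{-2245427 - 1269780} = \frac{-2832332 + 39 \cdot 696}{-2245427 - 1269780} = \frac{-2832332 + 27144}{-3515207} = \left(-2805188\right) \left(- \frac{1}{3515207}\right) = \frac{2805188}{3515207}$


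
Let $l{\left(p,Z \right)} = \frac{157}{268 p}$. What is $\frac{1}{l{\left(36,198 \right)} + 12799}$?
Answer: $\frac{9648}{123484909} \approx 7.8131 \cdot 10^{-5}$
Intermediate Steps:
$l{\left(p,Z \right)} = \frac{157}{268 p}$ ($l{\left(p,Z \right)} = 157 \frac{1}{268 p} = \frac{157}{268 p}$)
$\frac{1}{l{\left(36,198 \right)} + 12799} = \frac{1}{\frac{157}{268 \cdot 36} + 12799} = \frac{1}{\frac{157}{268} \cdot \frac{1}{36} + 12799} = \frac{1}{\frac{157}{9648} + 12799} = \frac{1}{\frac{123484909}{9648}} = \frac{9648}{123484909}$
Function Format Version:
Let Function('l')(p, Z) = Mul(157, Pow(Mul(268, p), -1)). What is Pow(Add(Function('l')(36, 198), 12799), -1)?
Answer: Rational(9648, 123484909) ≈ 7.8131e-5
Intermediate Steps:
Function('l')(p, Z) = Mul(Rational(157, 268), Pow(p, -1)) (Function('l')(p, Z) = Mul(157, Mul(Rational(1, 268), Pow(p, -1))) = Mul(Rational(157, 268), Pow(p, -1)))
Pow(Add(Function('l')(36, 198), 12799), -1) = Pow(Add(Mul(Rational(157, 268), Pow(36, -1)), 12799), -1) = Pow(Add(Mul(Rational(157, 268), Rational(1, 36)), 12799), -1) = Pow(Add(Rational(157, 9648), 12799), -1) = Pow(Rational(123484909, 9648), -1) = Rational(9648, 123484909)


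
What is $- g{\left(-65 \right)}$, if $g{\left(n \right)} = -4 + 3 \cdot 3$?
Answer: $-5$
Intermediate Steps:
$g{\left(n \right)} = 5$ ($g{\left(n \right)} = -4 + 9 = 5$)
$- g{\left(-65 \right)} = \left(-1\right) 5 = -5$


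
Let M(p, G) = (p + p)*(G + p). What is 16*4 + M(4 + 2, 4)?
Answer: 184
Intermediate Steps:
M(p, G) = 2*p*(G + p) (M(p, G) = (2*p)*(G + p) = 2*p*(G + p))
16*4 + M(4 + 2, 4) = 16*4 + 2*(4 + 2)*(4 + (4 + 2)) = 64 + 2*6*(4 + 6) = 64 + 2*6*10 = 64 + 120 = 184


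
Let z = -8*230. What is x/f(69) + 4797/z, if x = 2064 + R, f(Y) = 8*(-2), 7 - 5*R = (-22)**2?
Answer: -115593/920 ≈ -125.64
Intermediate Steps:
z = -1840
R = -477/5 (R = 7/5 - 1/5*(-22)**2 = 7/5 - 1/5*484 = 7/5 - 484/5 = -477/5 ≈ -95.400)
f(Y) = -16
x = 9843/5 (x = 2064 - 477/5 = 9843/5 ≈ 1968.6)
x/f(69) + 4797/z = (9843/5)/(-16) + 4797/(-1840) = (9843/5)*(-1/16) + 4797*(-1/1840) = -9843/80 - 4797/1840 = -115593/920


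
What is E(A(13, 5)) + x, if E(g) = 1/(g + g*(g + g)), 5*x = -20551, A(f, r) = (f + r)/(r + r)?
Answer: -4253932/1035 ≈ -4110.1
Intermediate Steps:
A(f, r) = (f + r)/(2*r) (A(f, r) = (f + r)/((2*r)) = (f + r)*(1/(2*r)) = (f + r)/(2*r))
x = -20551/5 (x = (⅕)*(-20551) = -20551/5 ≈ -4110.2)
E(g) = 1/(g + 2*g²) (E(g) = 1/(g + g*(2*g)) = 1/(g + 2*g²))
E(A(13, 5)) + x = 1/((((½)*(13 + 5)/5))*(1 + 2*((½)*(13 + 5)/5))) - 20551/5 = 1/((((½)*(⅕)*18))*(1 + 2*((½)*(⅕)*18))) - 20551/5 = 1/((9/5)*(1 + 2*(9/5))) - 20551/5 = 5/(9*(1 + 18/5)) - 20551/5 = 5/(9*(23/5)) - 20551/5 = (5/9)*(5/23) - 20551/5 = 25/207 - 20551/5 = -4253932/1035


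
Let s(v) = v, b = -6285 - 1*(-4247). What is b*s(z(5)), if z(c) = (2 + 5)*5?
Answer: -71330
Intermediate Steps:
z(c) = 35 (z(c) = 7*5 = 35)
b = -2038 (b = -6285 + 4247 = -2038)
b*s(z(5)) = -2038*35 = -71330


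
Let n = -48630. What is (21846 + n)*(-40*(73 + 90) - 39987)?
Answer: 1245643488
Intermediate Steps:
(21846 + n)*(-40*(73 + 90) - 39987) = (21846 - 48630)*(-40*(73 + 90) - 39987) = -26784*(-40*163 - 39987) = -26784*(-6520 - 39987) = -26784*(-46507) = 1245643488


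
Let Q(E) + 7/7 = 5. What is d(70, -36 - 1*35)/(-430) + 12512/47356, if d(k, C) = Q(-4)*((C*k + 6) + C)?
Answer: 23978250/509077 ≈ 47.101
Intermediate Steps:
Q(E) = 4 (Q(E) = -1 + 5 = 4)
d(k, C) = 24 + 4*C + 4*C*k (d(k, C) = 4*((C*k + 6) + C) = 4*((6 + C*k) + C) = 4*(6 + C + C*k) = 24 + 4*C + 4*C*k)
d(70, -36 - 1*35)/(-430) + 12512/47356 = (24 + 4*(-36 - 1*35) + 4*(-36 - 1*35)*70)/(-430) + 12512/47356 = (24 + 4*(-36 - 35) + 4*(-36 - 35)*70)*(-1/430) + 12512*(1/47356) = (24 + 4*(-71) + 4*(-71)*70)*(-1/430) + 3128/11839 = (24 - 284 - 19880)*(-1/430) + 3128/11839 = -20140*(-1/430) + 3128/11839 = 2014/43 + 3128/11839 = 23978250/509077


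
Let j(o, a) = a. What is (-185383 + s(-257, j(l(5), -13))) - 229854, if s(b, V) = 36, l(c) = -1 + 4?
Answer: -415201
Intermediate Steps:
l(c) = 3
(-185383 + s(-257, j(l(5), -13))) - 229854 = (-185383 + 36) - 229854 = -185347 - 229854 = -415201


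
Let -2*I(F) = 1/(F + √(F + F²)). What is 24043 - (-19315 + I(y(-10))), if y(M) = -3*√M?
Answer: (½ - 130074*I*√10 + 43358*10^(¼)*√(-9*√10 - 3*I))/(-3*I*√10 + √3*10^(¼)*√(-I - 3*√10)) ≈ 43358.0 + 0.026316*I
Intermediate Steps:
I(F) = -1/(2*(F + √(F + F²)))
24043 - (-19315 + I(y(-10))) = 24043 - (-19315 - 1/(2*(-3*I*√10) + 2*√((-3*I*√10)*(1 - 3*I*√10)))) = 24043 - (-19315 - 1/(-6*I*√10 + 2*√(-3*I*√10*(1 - 3*I*√10)))) = 24043 - (-19315 - 1/(-6*I*√10 + 2*(√3*10^(¼)*√(-I*(1 - 3*I*√10))))) = 24043 - (-19315 - 1/(-6*I*√10 + 2*√3*10^(¼)*√(-I*(1 - 3*I*√10)))) = 24043 + (19315 + 1/(-6*I*√10 + 2*√3*10^(¼)*√(-I*(1 - 3*I*√10)))) = 43358 + 1/(-6*I*√10 + 2*√3*10^(¼)*√(-I*(1 - 3*I*√10)))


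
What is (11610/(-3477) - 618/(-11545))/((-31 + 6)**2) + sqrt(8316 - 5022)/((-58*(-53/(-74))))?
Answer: -43962888/8362909375 - 111*sqrt(366)/1537 ≈ -1.3869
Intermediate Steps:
(11610/(-3477) - 618/(-11545))/((-31 + 6)**2) + sqrt(8316 - 5022)/((-58*(-53/(-74)))) = (11610*(-1/3477) - 618*(-1/11545))/((-25)**2) + sqrt(3294)/((-58*(-53*(-1/74)))) = (-3870/1159 + 618/11545)/625 + (3*sqrt(366))/((-58*53/74)) = -43962888/13380655*1/625 + (3*sqrt(366))/((-1*1537/37)) = -43962888/8362909375 + (3*sqrt(366))/(-1537/37) = -43962888/8362909375 + (3*sqrt(366))*(-37/1537) = -43962888/8362909375 - 111*sqrt(366)/1537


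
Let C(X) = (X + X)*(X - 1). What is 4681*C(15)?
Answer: 1966020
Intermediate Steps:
C(X) = 2*X*(-1 + X) (C(X) = (2*X)*(-1 + X) = 2*X*(-1 + X))
4681*C(15) = 4681*(2*15*(-1 + 15)) = 4681*(2*15*14) = 4681*420 = 1966020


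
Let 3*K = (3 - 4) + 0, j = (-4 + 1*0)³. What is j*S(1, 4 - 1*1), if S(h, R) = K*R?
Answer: 64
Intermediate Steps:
j = -64 (j = (-4 + 0)³ = (-4)³ = -64)
K = -⅓ (K = ((3 - 4) + 0)/3 = (-1 + 0)/3 = (⅓)*(-1) = -⅓ ≈ -0.33333)
S(h, R) = -R/3
j*S(1, 4 - 1*1) = -(-64)*(4 - 1*1)/3 = -(-64)*(4 - 1)/3 = -(-64)*3/3 = -64*(-1) = 64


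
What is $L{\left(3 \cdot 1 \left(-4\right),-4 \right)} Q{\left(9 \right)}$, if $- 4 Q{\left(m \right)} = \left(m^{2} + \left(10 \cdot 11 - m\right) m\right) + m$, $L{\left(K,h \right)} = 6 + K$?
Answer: $\frac{2997}{2} \approx 1498.5$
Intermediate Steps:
$Q{\left(m \right)} = - \frac{m}{4} - \frac{m^{2}}{4} - \frac{m \left(110 - m\right)}{4}$ ($Q{\left(m \right)} = - \frac{\left(m^{2} + \left(10 \cdot 11 - m\right) m\right) + m}{4} = - \frac{\left(m^{2} + \left(110 - m\right) m\right) + m}{4} = - \frac{\left(m^{2} + m \left(110 - m\right)\right) + m}{4} = - \frac{m + m^{2} + m \left(110 - m\right)}{4} = - \frac{m}{4} - \frac{m^{2}}{4} - \frac{m \left(110 - m\right)}{4}$)
$L{\left(3 \cdot 1 \left(-4\right),-4 \right)} Q{\left(9 \right)} = \left(6 + 3 \cdot 1 \left(-4\right)\right) \left(\left(- \frac{111}{4}\right) 9\right) = \left(6 + 3 \left(-4\right)\right) \left(- \frac{999}{4}\right) = \left(6 - 12\right) \left(- \frac{999}{4}\right) = \left(-6\right) \left(- \frac{999}{4}\right) = \frac{2997}{2}$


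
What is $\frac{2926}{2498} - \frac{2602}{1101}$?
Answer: $- \frac{1639135}{1375149} \approx -1.192$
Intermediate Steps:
$\frac{2926}{2498} - \frac{2602}{1101} = 2926 \cdot \frac{1}{2498} - \frac{2602}{1101} = \frac{1463}{1249} - \frac{2602}{1101} = - \frac{1639135}{1375149}$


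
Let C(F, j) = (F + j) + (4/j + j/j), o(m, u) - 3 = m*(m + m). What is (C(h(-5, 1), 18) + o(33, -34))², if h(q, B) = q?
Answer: 390339049/81 ≈ 4.8190e+6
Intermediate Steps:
o(m, u) = 3 + 2*m² (o(m, u) = 3 + m*(m + m) = 3 + m*(2*m) = 3 + 2*m²)
C(F, j) = 1 + F + j + 4/j (C(F, j) = (F + j) + (4/j + 1) = (F + j) + (1 + 4/j) = 1 + F + j + 4/j)
(C(h(-5, 1), 18) + o(33, -34))² = ((1 - 5 + 18 + 4/18) + (3 + 2*33²))² = ((1 - 5 + 18 + 4*(1/18)) + (3 + 2*1089))² = ((1 - 5 + 18 + 2/9) + (3 + 2178))² = (128/9 + 2181)² = (19757/9)² = 390339049/81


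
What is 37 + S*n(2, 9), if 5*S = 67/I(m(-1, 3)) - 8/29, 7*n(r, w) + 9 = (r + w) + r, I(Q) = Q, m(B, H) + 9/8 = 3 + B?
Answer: 324837/7105 ≈ 45.719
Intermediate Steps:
m(B, H) = 15/8 + B (m(B, H) = -9/8 + (3 + B) = 15/8 + B)
n(r, w) = -9/7 + w/7 + 2*r/7 (n(r, w) = -9/7 + ((r + w) + r)/7 = -9/7 + (w + 2*r)/7 = -9/7 + (w/7 + 2*r/7) = -9/7 + w/7 + 2*r/7)
S = 15488/1015 (S = (67/(15/8 - 1) - 8/29)/5 = (67/(7/8) - 8*1/29)/5 = (67*(8/7) - 8/29)/5 = (536/7 - 8/29)/5 = (⅕)*(15488/203) = 15488/1015 ≈ 15.259)
37 + S*n(2, 9) = 37 + 15488*(-9/7 + (⅐)*9 + (2/7)*2)/1015 = 37 + 15488*(-9/7 + 9/7 + 4/7)/1015 = 37 + (15488/1015)*(4/7) = 37 + 61952/7105 = 324837/7105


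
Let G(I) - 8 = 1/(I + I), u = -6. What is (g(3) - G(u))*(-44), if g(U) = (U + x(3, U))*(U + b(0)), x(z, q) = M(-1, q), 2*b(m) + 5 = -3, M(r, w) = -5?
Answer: 781/3 ≈ 260.33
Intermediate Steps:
G(I) = 8 + 1/(2*I) (G(I) = 8 + 1/(I + I) = 8 + 1/(2*I))
b(m) = -4 (b(m) = -5/2 + (½)*(-3) = -5/2 - 3/2 = -4)
x(z, q) = -5
g(U) = (-5 + U)*(-4 + U) (g(U) = (U - 5)*(U - 4) = (-5 + U)*(-4 + U))
(g(3) - G(u))*(-44) = ((20 + 3² - 9*3) - (8 + (½)/(-6)))*(-44) = ((20 + 9 - 27) - (8 + (½)*(-⅙)))*(-44) = (2 - (8 - 1/12))*(-44) = (2 - 1*95/12)*(-44) = (2 - 95/12)*(-44) = -71/12*(-44) = 781/3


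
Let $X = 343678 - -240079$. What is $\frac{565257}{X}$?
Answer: $\frac{565257}{583757} \approx 0.96831$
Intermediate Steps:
$X = 583757$ ($X = 343678 + 240079 = 583757$)
$\frac{565257}{X} = \frac{565257}{583757}$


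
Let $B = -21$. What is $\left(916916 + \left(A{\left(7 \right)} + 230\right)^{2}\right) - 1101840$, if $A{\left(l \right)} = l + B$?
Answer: $-138268$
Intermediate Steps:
$A{\left(l \right)} = -21 + l$ ($A{\left(l \right)} = l - 21 = -21 + l$)
$\left(916916 + \left(A{\left(7 \right)} + 230\right)^{2}\right) - 1101840 = \left(916916 + \left(\left(-21 + 7\right) + 230\right)^{2}\right) - 1101840 = \left(916916 + \left(-14 + 230\right)^{2}\right) - 1101840 = \left(916916 + 216^{2}\right) - 1101840 = \left(916916 + 46656\right) - 1101840 = 963572 - 1101840 = -138268$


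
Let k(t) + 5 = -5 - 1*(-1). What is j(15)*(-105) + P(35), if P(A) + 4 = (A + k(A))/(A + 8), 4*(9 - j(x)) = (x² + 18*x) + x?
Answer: 1069763/86 ≈ 12439.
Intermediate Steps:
k(t) = -9 (k(t) = -5 + (-5 - 1*(-1)) = -5 + (-5 + 1) = -5 - 4 = -9)
j(x) = 9 - 19*x/4 - x²/4 (j(x) = 9 - ((x² + 18*x) + x)/4 = 9 - (x² + 19*x)/4 = 9 + (-19*x/4 - x²/4) = 9 - 19*x/4 - x²/4)
P(A) = -4 + (-9 + A)/(8 + A) (P(A) = -4 + (A - 9)/(A + 8) = -4 + (-9 + A)/(8 + A))
j(15)*(-105) + P(35) = (9 - 19/4*15 - ¼*15²)*(-105) + (-41 - 3*35)/(8 + 35) = (9 - 285/4 - ¼*225)*(-105) + (-41 - 105)/43 = (9 - 285/4 - 225/4)*(-105) + (1/43)*(-146) = -237/2*(-105) - 146/43 = 24885/2 - 146/43 = 1069763/86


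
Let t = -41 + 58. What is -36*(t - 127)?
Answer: 3960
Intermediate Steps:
t = 17
-36*(t - 127) = -36*(17 - 127) = -36*(-110) = 3960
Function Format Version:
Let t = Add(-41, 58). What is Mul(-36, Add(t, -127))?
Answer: 3960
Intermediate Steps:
t = 17
Mul(-36, Add(t, -127)) = Mul(-36, Add(17, -127)) = Mul(-36, -110) = 3960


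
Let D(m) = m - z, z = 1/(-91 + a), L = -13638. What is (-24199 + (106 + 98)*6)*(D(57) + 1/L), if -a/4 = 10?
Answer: -2339968207675/1786578 ≈ -1.3097e+6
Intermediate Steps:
a = -40 (a = -4*10 = -40)
z = -1/131 (z = 1/(-91 - 40) = 1/(-131) = -1/131 ≈ -0.0076336)
D(m) = 1/131 + m (D(m) = m - 1*(-1/131) = m + 1/131 = 1/131 + m)
(-24199 + (106 + 98)*6)*(D(57) + 1/L) = (-24199 + (106 + 98)*6)*((1/131 + 57) + 1/(-13638)) = (-24199 + 204*6)*(7468/131 - 1/13638) = (-24199 + 1224)*(101848453/1786578) = -22975*101848453/1786578 = -2339968207675/1786578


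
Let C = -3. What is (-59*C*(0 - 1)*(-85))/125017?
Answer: 15045/125017 ≈ 0.12034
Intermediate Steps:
(-59*C*(0 - 1)*(-85))/125017 = (-(-177)*(0 - 1)*(-85))/125017 = (-(-177)*(-1)*(-85))*(1/125017) = (-59*3*(-85))*(1/125017) = -177*(-85)*(1/125017) = 15045*(1/125017) = 15045/125017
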